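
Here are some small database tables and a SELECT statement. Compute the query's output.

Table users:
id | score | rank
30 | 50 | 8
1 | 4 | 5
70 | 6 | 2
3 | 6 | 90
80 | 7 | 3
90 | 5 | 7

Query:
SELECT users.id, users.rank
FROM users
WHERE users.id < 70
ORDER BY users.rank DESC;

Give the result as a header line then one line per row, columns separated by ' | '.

After WHERE (3 rows):
users.id | users.score | users.rank
30 | 50 | 8
1 | 4 | 5
3 | 6 | 90
After SELECT (3 rows):
users.id | users.rank
30 | 8
1 | 5
3 | 90
After ORDER BY (3 rows):
users.id | users.rank
3 | 90
30 | 8
1 | 5

== RESULT ==
users.id | users.rank
3 | 90
30 | 8
1 | 5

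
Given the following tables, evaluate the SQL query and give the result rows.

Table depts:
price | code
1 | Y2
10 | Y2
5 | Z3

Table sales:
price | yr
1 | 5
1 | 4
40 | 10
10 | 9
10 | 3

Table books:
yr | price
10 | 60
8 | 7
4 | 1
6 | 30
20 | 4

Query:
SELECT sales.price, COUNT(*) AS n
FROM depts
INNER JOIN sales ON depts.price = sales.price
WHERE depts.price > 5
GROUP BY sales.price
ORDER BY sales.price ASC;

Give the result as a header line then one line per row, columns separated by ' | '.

== RESULT ==
sales.price | n
10 | 2

Derivation:
After JOIN sales (4 rows):
depts.price | depts.code | sales.price | sales.yr
1 | Y2 | 1 | 5
1 | Y2 | 1 | 4
10 | Y2 | 10 | 9
10 | Y2 | 10 | 3
After WHERE (2 rows):
depts.price | depts.code | sales.price | sales.yr
10 | Y2 | 10 | 9
10 | Y2 | 10 | 3
After GROUP BY (1 rows):
sales.price | n
10 | 2
After ORDER BY (1 rows):
sales.price | n
10 | 2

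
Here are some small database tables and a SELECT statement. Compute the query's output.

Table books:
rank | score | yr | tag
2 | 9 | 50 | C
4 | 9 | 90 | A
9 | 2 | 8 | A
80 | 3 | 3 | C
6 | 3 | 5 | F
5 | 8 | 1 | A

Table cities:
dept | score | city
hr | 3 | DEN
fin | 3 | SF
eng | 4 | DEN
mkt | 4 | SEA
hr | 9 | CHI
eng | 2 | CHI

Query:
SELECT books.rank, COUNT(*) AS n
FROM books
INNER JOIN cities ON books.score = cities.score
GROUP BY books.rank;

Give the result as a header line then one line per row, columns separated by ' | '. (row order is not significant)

After JOIN cities (7 rows):
books.rank | books.score | books.yr | books.tag | cities.dept | cities.score | cities.city
2 | 9 | 50 | C | hr | 9 | CHI
4 | 9 | 90 | A | hr | 9 | CHI
9 | 2 | 8 | A | eng | 2 | CHI
80 | 3 | 3 | C | hr | 3 | DEN
80 | 3 | 3 | C | fin | 3 | SF
6 | 3 | 5 | F | hr | 3 | DEN
6 | 3 | 5 | F | fin | 3 | SF
After GROUP BY (5 rows):
books.rank | n
2 | 1
4 | 1
9 | 1
80 | 2
6 | 2

== RESULT ==
books.rank | n
2 | 1
4 | 1
9 | 1
80 | 2
6 | 2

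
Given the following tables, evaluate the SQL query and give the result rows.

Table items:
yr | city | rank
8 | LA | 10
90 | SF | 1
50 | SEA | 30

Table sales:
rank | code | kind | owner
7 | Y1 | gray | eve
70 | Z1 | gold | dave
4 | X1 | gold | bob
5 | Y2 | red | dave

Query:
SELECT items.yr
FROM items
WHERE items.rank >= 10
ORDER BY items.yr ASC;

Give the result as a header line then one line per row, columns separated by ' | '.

After WHERE (2 rows):
items.yr | items.city | items.rank
8 | LA | 10
50 | SEA | 30
After SELECT (2 rows):
items.yr
8
50
After ORDER BY (2 rows):
items.yr
8
50

== RESULT ==
items.yr
8
50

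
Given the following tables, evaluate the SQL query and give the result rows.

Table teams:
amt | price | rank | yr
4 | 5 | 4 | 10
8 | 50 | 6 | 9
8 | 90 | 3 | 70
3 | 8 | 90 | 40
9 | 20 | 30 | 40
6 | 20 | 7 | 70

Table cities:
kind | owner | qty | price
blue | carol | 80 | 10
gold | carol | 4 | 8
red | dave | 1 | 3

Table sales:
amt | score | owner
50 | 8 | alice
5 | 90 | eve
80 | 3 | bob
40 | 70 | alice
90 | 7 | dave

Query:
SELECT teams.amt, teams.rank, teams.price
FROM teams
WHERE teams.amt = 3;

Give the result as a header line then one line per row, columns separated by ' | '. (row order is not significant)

== RESULT ==
teams.amt | teams.rank | teams.price
3 | 90 | 8

Derivation:
After WHERE (1 rows):
teams.amt | teams.price | teams.rank | teams.yr
3 | 8 | 90 | 40
After SELECT (1 rows):
teams.amt | teams.rank | teams.price
3 | 90 | 8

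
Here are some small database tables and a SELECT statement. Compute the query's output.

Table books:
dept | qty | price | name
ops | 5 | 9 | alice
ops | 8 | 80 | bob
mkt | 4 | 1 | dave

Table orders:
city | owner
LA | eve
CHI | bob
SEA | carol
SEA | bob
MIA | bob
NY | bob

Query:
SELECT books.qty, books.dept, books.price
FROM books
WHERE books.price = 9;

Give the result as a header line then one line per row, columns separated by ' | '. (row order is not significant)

== RESULT ==
books.qty | books.dept | books.price
5 | ops | 9

Derivation:
After WHERE (1 rows):
books.dept | books.qty | books.price | books.name
ops | 5 | 9 | alice
After SELECT (1 rows):
books.qty | books.dept | books.price
5 | ops | 9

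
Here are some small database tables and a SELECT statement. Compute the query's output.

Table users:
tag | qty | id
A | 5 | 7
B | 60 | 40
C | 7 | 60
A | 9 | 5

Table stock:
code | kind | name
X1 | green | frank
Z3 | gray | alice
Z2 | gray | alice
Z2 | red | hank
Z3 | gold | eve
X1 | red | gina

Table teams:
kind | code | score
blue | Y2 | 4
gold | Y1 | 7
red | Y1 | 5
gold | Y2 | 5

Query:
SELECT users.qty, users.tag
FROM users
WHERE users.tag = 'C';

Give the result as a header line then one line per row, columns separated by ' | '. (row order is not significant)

== RESULT ==
users.qty | users.tag
7 | C

Derivation:
After WHERE (1 rows):
users.tag | users.qty | users.id
C | 7 | 60
After SELECT (1 rows):
users.qty | users.tag
7 | C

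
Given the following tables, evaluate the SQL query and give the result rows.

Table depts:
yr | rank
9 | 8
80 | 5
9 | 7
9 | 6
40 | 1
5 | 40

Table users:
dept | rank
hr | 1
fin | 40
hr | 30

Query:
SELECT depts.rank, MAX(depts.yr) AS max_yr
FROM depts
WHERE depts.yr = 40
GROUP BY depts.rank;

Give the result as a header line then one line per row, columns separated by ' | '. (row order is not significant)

After WHERE (1 rows):
depts.yr | depts.rank
40 | 1
After GROUP BY (1 rows):
depts.rank | max_yr
1 | 40

== RESULT ==
depts.rank | max_yr
1 | 40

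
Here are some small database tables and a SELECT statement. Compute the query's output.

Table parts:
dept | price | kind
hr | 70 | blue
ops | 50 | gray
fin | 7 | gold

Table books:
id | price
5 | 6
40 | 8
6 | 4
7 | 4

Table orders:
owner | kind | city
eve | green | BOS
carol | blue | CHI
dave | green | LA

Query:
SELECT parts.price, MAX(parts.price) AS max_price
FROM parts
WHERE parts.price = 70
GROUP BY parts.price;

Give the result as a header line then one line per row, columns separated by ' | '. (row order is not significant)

After WHERE (1 rows):
parts.dept | parts.price | parts.kind
hr | 70 | blue
After GROUP BY (1 rows):
parts.price | max_price
70 | 70

== RESULT ==
parts.price | max_price
70 | 70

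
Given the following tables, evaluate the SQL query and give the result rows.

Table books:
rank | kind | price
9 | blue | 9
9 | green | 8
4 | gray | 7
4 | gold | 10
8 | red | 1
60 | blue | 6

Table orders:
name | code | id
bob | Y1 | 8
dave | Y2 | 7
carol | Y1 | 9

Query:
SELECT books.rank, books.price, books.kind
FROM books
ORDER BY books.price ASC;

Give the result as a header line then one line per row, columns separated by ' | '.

== RESULT ==
books.rank | books.price | books.kind
8 | 1 | red
60 | 6 | blue
4 | 7 | gray
9 | 8 | green
9 | 9 | blue
4 | 10 | gold

Derivation:
After SELECT (6 rows):
books.rank | books.price | books.kind
9 | 9 | blue
9 | 8 | green
4 | 7 | gray
4 | 10 | gold
8 | 1 | red
60 | 6 | blue
After ORDER BY (6 rows):
books.rank | books.price | books.kind
8 | 1 | red
60 | 6 | blue
4 | 7 | gray
9 | 8 | green
9 | 9 | blue
4 | 10 | gold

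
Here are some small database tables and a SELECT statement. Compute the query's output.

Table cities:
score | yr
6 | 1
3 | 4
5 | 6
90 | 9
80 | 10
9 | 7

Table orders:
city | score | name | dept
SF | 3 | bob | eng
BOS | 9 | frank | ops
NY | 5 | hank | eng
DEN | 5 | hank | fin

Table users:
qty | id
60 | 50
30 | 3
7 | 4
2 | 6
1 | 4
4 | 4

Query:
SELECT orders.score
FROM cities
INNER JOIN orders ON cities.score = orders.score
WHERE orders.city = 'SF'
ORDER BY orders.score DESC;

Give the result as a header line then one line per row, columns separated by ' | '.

After JOIN orders (4 rows):
cities.score | cities.yr | orders.city | orders.score | orders.name | orders.dept
3 | 4 | SF | 3 | bob | eng
5 | 6 | NY | 5 | hank | eng
5 | 6 | DEN | 5 | hank | fin
9 | 7 | BOS | 9 | frank | ops
After WHERE (1 rows):
cities.score | cities.yr | orders.city | orders.score | orders.name | orders.dept
3 | 4 | SF | 3 | bob | eng
After SELECT (1 rows):
orders.score
3
After ORDER BY (1 rows):
orders.score
3

== RESULT ==
orders.score
3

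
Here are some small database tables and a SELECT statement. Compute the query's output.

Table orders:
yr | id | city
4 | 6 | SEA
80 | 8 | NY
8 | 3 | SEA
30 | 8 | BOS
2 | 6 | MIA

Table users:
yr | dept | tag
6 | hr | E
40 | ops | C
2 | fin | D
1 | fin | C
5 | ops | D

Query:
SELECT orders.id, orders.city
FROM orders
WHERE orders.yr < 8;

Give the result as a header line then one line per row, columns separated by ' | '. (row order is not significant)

== RESULT ==
orders.id | orders.city
6 | SEA
6 | MIA

Derivation:
After WHERE (2 rows):
orders.yr | orders.id | orders.city
4 | 6 | SEA
2 | 6 | MIA
After SELECT (2 rows):
orders.id | orders.city
6 | SEA
6 | MIA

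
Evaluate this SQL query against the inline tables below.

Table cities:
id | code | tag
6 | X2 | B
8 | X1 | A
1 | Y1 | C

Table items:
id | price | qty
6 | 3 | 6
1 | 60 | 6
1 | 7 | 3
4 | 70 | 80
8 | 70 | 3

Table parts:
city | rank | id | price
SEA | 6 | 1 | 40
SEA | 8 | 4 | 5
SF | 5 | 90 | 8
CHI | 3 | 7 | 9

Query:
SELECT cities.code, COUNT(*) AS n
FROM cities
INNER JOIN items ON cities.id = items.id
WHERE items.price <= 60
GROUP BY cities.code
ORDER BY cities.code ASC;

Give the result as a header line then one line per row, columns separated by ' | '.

== RESULT ==
cities.code | n
X2 | 1
Y1 | 2

Derivation:
After JOIN items (4 rows):
cities.id | cities.code | cities.tag | items.id | items.price | items.qty
6 | X2 | B | 6 | 3 | 6
8 | X1 | A | 8 | 70 | 3
1 | Y1 | C | 1 | 60 | 6
1 | Y1 | C | 1 | 7 | 3
After WHERE (3 rows):
cities.id | cities.code | cities.tag | items.id | items.price | items.qty
6 | X2 | B | 6 | 3 | 6
1 | Y1 | C | 1 | 60 | 6
1 | Y1 | C | 1 | 7 | 3
After GROUP BY (2 rows):
cities.code | n
X2 | 1
Y1 | 2
After ORDER BY (2 rows):
cities.code | n
X2 | 1
Y1 | 2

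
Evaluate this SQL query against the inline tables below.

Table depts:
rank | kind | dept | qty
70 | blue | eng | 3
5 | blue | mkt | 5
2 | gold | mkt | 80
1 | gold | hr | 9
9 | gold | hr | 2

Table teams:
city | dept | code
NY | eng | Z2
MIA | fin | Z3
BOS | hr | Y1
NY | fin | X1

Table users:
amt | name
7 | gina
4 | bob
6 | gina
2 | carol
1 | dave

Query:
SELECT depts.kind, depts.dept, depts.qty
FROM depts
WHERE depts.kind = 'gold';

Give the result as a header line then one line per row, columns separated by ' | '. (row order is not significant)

== RESULT ==
depts.kind | depts.dept | depts.qty
gold | mkt | 80
gold | hr | 9
gold | hr | 2

Derivation:
After WHERE (3 rows):
depts.rank | depts.kind | depts.dept | depts.qty
2 | gold | mkt | 80
1 | gold | hr | 9
9 | gold | hr | 2
After SELECT (3 rows):
depts.kind | depts.dept | depts.qty
gold | mkt | 80
gold | hr | 9
gold | hr | 2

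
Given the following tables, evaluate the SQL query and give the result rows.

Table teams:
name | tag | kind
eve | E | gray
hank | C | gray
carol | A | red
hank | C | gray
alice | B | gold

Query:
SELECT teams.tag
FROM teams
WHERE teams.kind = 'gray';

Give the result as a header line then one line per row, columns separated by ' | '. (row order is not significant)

After WHERE (3 rows):
teams.name | teams.tag | teams.kind
eve | E | gray
hank | C | gray
hank | C | gray
After SELECT (3 rows):
teams.tag
E
C
C

== RESULT ==
teams.tag
E
C
C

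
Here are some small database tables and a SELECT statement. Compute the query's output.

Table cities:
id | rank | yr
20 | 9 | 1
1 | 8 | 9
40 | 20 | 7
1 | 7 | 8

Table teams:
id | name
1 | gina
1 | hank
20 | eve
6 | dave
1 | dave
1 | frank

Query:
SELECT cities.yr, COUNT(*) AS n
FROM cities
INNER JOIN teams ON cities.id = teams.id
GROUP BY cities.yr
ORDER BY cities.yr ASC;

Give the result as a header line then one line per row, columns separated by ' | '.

== RESULT ==
cities.yr | n
1 | 1
8 | 4
9 | 4

Derivation:
After JOIN teams (9 rows):
cities.id | cities.rank | cities.yr | teams.id | teams.name
20 | 9 | 1 | 20 | eve
1 | 8 | 9 | 1 | gina
1 | 8 | 9 | 1 | hank
1 | 8 | 9 | 1 | dave
1 | 8 | 9 | 1 | frank
1 | 7 | 8 | 1 | gina
1 | 7 | 8 | 1 | hank
1 | 7 | 8 | 1 | dave
1 | 7 | 8 | 1 | frank
After GROUP BY (3 rows):
cities.yr | n
1 | 1
9 | 4
8 | 4
After ORDER BY (3 rows):
cities.yr | n
1 | 1
8 | 4
9 | 4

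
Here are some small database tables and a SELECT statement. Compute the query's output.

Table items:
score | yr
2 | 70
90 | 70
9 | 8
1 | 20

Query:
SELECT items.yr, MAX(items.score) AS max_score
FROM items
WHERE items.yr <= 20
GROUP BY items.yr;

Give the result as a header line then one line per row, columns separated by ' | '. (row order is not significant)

== RESULT ==
items.yr | max_score
8 | 9
20 | 1

Derivation:
After WHERE (2 rows):
items.score | items.yr
9 | 8
1 | 20
After GROUP BY (2 rows):
items.yr | max_score
8 | 9
20 | 1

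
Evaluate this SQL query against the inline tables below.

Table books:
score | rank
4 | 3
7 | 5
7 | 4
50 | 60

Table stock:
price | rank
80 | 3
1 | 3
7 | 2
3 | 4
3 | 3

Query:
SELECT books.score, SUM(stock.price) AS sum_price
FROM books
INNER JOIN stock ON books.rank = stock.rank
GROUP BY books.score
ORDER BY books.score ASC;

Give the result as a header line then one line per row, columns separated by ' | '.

== RESULT ==
books.score | sum_price
4 | 84
7 | 3

Derivation:
After JOIN stock (4 rows):
books.score | books.rank | stock.price | stock.rank
4 | 3 | 80 | 3
4 | 3 | 1 | 3
4 | 3 | 3 | 3
7 | 4 | 3 | 4
After GROUP BY (2 rows):
books.score | sum_price
4 | 84
7 | 3
After ORDER BY (2 rows):
books.score | sum_price
4 | 84
7 | 3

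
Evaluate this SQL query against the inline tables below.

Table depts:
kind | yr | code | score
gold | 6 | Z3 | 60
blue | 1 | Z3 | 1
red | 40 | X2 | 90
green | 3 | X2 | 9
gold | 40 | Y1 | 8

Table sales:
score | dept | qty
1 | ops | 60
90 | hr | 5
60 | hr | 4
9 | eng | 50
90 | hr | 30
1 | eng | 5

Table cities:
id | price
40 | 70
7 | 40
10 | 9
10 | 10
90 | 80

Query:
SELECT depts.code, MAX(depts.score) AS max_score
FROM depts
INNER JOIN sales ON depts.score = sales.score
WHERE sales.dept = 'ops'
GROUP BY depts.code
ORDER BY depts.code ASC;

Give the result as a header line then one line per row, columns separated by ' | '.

After JOIN sales (6 rows):
depts.kind | depts.yr | depts.code | depts.score | sales.score | sales.dept | sales.qty
gold | 6 | Z3 | 60 | 60 | hr | 4
blue | 1 | Z3 | 1 | 1 | ops | 60
blue | 1 | Z3 | 1 | 1 | eng | 5
red | 40 | X2 | 90 | 90 | hr | 5
red | 40 | X2 | 90 | 90 | hr | 30
green | 3 | X2 | 9 | 9 | eng | 50
After WHERE (1 rows):
depts.kind | depts.yr | depts.code | depts.score | sales.score | sales.dept | sales.qty
blue | 1 | Z3 | 1 | 1 | ops | 60
After GROUP BY (1 rows):
depts.code | max_score
Z3 | 1
After ORDER BY (1 rows):
depts.code | max_score
Z3 | 1

== RESULT ==
depts.code | max_score
Z3 | 1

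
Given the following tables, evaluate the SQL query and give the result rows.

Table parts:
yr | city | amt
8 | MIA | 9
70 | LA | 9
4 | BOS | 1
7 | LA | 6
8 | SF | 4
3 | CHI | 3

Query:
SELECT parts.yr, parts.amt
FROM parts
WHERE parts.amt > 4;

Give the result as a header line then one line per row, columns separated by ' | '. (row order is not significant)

After WHERE (3 rows):
parts.yr | parts.city | parts.amt
8 | MIA | 9
70 | LA | 9
7 | LA | 6
After SELECT (3 rows):
parts.yr | parts.amt
8 | 9
70 | 9
7 | 6

== RESULT ==
parts.yr | parts.amt
8 | 9
70 | 9
7 | 6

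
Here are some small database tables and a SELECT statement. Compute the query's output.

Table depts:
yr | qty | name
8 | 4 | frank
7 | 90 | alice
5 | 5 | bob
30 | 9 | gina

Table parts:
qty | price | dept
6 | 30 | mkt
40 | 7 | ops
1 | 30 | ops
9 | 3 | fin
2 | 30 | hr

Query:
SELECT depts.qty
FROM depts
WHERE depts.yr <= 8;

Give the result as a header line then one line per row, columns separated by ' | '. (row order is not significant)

== RESULT ==
depts.qty
4
90
5

Derivation:
After WHERE (3 rows):
depts.yr | depts.qty | depts.name
8 | 4 | frank
7 | 90 | alice
5 | 5 | bob
After SELECT (3 rows):
depts.qty
4
90
5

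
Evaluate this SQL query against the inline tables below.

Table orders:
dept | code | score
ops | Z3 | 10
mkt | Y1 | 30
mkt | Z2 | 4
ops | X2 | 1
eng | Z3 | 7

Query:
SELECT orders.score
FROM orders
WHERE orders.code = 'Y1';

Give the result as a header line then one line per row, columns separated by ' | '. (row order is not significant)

After WHERE (1 rows):
orders.dept | orders.code | orders.score
mkt | Y1 | 30
After SELECT (1 rows):
orders.score
30

== RESULT ==
orders.score
30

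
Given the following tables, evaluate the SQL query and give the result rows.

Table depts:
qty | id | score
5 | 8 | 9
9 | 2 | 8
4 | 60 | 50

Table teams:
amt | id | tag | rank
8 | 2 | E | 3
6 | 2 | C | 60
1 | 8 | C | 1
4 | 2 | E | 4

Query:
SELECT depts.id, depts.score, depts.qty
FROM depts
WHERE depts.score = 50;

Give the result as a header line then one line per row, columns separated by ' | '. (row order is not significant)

After WHERE (1 rows):
depts.qty | depts.id | depts.score
4 | 60 | 50
After SELECT (1 rows):
depts.id | depts.score | depts.qty
60 | 50 | 4

== RESULT ==
depts.id | depts.score | depts.qty
60 | 50 | 4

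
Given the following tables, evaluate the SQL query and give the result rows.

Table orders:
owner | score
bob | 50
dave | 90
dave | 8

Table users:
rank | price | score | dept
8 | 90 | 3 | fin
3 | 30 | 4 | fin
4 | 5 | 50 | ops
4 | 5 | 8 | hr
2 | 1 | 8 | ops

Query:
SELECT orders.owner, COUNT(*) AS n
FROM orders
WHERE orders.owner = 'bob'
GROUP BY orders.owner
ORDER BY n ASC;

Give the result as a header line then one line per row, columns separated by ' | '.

== RESULT ==
orders.owner | n
bob | 1

Derivation:
After WHERE (1 rows):
orders.owner | orders.score
bob | 50
After GROUP BY (1 rows):
orders.owner | n
bob | 1
After ORDER BY (1 rows):
orders.owner | n
bob | 1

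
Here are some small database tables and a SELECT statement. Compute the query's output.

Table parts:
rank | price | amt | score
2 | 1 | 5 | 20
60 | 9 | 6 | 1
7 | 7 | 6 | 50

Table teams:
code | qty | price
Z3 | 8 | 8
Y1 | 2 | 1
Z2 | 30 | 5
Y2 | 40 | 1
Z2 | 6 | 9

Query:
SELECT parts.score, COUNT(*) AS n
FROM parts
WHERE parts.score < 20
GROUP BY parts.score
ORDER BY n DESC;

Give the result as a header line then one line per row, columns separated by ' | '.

After WHERE (1 rows):
parts.rank | parts.price | parts.amt | parts.score
60 | 9 | 6 | 1
After GROUP BY (1 rows):
parts.score | n
1 | 1
After ORDER BY (1 rows):
parts.score | n
1 | 1

== RESULT ==
parts.score | n
1 | 1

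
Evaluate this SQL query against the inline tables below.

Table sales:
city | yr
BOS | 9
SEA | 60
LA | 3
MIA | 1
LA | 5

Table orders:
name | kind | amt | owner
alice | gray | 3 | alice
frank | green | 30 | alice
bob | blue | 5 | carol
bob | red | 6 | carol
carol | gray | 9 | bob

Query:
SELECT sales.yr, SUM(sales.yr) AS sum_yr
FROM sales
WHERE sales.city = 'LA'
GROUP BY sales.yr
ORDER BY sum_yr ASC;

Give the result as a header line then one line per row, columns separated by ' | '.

== RESULT ==
sales.yr | sum_yr
3 | 3
5 | 5

Derivation:
After WHERE (2 rows):
sales.city | sales.yr
LA | 3
LA | 5
After GROUP BY (2 rows):
sales.yr | sum_yr
3 | 3
5 | 5
After ORDER BY (2 rows):
sales.yr | sum_yr
3 | 3
5 | 5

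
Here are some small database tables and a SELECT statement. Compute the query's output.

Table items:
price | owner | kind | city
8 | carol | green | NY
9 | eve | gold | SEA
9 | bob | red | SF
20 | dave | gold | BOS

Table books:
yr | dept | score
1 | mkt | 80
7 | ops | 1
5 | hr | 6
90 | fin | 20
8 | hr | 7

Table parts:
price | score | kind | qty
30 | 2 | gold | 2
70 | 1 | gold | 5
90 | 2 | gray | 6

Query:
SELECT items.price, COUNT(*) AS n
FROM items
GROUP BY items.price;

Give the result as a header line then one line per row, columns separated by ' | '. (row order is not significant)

== RESULT ==
items.price | n
8 | 1
9 | 2
20 | 1

Derivation:
After GROUP BY (3 rows):
items.price | n
8 | 1
9 | 2
20 | 1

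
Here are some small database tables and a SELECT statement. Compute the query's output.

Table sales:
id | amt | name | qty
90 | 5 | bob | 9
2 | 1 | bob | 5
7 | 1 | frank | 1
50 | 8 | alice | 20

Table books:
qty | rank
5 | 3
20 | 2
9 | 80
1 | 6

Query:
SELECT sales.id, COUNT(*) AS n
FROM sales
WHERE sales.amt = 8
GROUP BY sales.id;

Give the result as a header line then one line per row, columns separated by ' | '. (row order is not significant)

After WHERE (1 rows):
sales.id | sales.amt | sales.name | sales.qty
50 | 8 | alice | 20
After GROUP BY (1 rows):
sales.id | n
50 | 1

== RESULT ==
sales.id | n
50 | 1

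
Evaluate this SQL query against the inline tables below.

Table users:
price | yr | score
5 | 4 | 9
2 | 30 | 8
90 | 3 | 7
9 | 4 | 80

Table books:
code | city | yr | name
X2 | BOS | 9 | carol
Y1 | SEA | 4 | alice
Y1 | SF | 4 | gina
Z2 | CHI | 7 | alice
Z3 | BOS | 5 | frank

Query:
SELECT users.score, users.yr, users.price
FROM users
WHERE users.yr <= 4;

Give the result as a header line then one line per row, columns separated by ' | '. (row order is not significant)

== RESULT ==
users.score | users.yr | users.price
9 | 4 | 5
7 | 3 | 90
80 | 4 | 9

Derivation:
After WHERE (3 rows):
users.price | users.yr | users.score
5 | 4 | 9
90 | 3 | 7
9 | 4 | 80
After SELECT (3 rows):
users.score | users.yr | users.price
9 | 4 | 5
7 | 3 | 90
80 | 4 | 9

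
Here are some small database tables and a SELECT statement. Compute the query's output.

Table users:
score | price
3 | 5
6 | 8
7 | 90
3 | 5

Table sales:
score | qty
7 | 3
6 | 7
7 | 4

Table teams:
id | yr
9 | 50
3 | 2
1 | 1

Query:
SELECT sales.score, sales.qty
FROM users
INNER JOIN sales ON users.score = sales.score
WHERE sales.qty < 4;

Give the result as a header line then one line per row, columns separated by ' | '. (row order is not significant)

== RESULT ==
sales.score | sales.qty
7 | 3

Derivation:
After JOIN sales (3 rows):
users.score | users.price | sales.score | sales.qty
6 | 8 | 6 | 7
7 | 90 | 7 | 3
7 | 90 | 7 | 4
After WHERE (1 rows):
users.score | users.price | sales.score | sales.qty
7 | 90 | 7 | 3
After SELECT (1 rows):
sales.score | sales.qty
7 | 3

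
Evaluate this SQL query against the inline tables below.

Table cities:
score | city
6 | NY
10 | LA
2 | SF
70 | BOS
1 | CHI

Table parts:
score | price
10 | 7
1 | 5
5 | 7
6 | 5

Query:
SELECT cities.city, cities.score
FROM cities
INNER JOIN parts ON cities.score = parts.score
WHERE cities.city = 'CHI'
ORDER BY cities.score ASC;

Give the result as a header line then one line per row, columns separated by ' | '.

== RESULT ==
cities.city | cities.score
CHI | 1

Derivation:
After JOIN parts (3 rows):
cities.score | cities.city | parts.score | parts.price
6 | NY | 6 | 5
10 | LA | 10 | 7
1 | CHI | 1 | 5
After WHERE (1 rows):
cities.score | cities.city | parts.score | parts.price
1 | CHI | 1 | 5
After SELECT (1 rows):
cities.city | cities.score
CHI | 1
After ORDER BY (1 rows):
cities.city | cities.score
CHI | 1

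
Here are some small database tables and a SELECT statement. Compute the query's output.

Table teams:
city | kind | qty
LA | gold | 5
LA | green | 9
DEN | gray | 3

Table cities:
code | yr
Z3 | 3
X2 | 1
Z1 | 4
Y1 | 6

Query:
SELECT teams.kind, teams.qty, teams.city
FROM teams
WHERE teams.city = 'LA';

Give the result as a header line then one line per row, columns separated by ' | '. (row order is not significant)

== RESULT ==
teams.kind | teams.qty | teams.city
gold | 5 | LA
green | 9 | LA

Derivation:
After WHERE (2 rows):
teams.city | teams.kind | teams.qty
LA | gold | 5
LA | green | 9
After SELECT (2 rows):
teams.kind | teams.qty | teams.city
gold | 5 | LA
green | 9 | LA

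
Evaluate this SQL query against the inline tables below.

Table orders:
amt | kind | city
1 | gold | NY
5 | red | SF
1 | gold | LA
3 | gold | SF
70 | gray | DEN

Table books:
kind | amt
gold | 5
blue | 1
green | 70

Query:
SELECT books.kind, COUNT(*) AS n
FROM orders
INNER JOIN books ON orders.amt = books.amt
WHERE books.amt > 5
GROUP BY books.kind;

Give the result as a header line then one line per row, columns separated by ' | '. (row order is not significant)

== RESULT ==
books.kind | n
green | 1

Derivation:
After JOIN books (4 rows):
orders.amt | orders.kind | orders.city | books.kind | books.amt
1 | gold | NY | blue | 1
5 | red | SF | gold | 5
1 | gold | LA | blue | 1
70 | gray | DEN | green | 70
After WHERE (1 rows):
orders.amt | orders.kind | orders.city | books.kind | books.amt
70 | gray | DEN | green | 70
After GROUP BY (1 rows):
books.kind | n
green | 1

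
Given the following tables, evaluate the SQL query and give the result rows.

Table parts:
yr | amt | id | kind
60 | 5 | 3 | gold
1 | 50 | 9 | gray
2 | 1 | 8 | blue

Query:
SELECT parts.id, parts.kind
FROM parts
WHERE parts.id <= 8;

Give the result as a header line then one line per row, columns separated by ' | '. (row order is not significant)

== RESULT ==
parts.id | parts.kind
3 | gold
8 | blue

Derivation:
After WHERE (2 rows):
parts.yr | parts.amt | parts.id | parts.kind
60 | 5 | 3 | gold
2 | 1 | 8 | blue
After SELECT (2 rows):
parts.id | parts.kind
3 | gold
8 | blue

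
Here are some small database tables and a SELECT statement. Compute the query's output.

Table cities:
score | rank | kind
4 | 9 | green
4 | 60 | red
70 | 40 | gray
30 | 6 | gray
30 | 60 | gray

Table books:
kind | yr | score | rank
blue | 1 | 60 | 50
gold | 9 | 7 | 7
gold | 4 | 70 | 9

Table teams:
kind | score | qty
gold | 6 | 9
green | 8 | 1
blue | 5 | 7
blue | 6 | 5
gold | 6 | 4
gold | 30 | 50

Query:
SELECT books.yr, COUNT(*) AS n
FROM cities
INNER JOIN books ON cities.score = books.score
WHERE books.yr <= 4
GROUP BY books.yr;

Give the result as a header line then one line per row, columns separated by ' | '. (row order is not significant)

After JOIN books (1 rows):
cities.score | cities.rank | cities.kind | books.kind | books.yr | books.score | books.rank
70 | 40 | gray | gold | 4 | 70 | 9
After WHERE (1 rows):
cities.score | cities.rank | cities.kind | books.kind | books.yr | books.score | books.rank
70 | 40 | gray | gold | 4 | 70 | 9
After GROUP BY (1 rows):
books.yr | n
4 | 1

== RESULT ==
books.yr | n
4 | 1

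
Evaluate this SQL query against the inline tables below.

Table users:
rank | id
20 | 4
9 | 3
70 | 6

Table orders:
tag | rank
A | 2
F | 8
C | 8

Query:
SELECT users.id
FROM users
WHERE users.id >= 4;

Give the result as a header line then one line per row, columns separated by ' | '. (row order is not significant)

== RESULT ==
users.id
4
6

Derivation:
After WHERE (2 rows):
users.rank | users.id
20 | 4
70 | 6
After SELECT (2 rows):
users.id
4
6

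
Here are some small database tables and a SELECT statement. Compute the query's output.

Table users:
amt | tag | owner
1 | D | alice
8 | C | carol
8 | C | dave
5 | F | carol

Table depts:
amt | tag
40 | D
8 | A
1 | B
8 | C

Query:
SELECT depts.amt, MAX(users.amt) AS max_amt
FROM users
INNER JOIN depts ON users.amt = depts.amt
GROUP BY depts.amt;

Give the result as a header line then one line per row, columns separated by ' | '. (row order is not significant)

After JOIN depts (5 rows):
users.amt | users.tag | users.owner | depts.amt | depts.tag
1 | D | alice | 1 | B
8 | C | carol | 8 | A
8 | C | carol | 8 | C
8 | C | dave | 8 | A
8 | C | dave | 8 | C
After GROUP BY (2 rows):
depts.amt | max_amt
1 | 1
8 | 8

== RESULT ==
depts.amt | max_amt
1 | 1
8 | 8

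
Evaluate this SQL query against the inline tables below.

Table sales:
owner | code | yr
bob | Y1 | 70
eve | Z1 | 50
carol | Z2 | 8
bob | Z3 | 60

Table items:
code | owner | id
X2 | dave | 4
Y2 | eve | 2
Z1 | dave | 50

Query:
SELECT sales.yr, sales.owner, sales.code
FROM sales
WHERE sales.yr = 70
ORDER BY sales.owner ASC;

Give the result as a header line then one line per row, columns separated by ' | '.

After WHERE (1 rows):
sales.owner | sales.code | sales.yr
bob | Y1 | 70
After SELECT (1 rows):
sales.yr | sales.owner | sales.code
70 | bob | Y1
After ORDER BY (1 rows):
sales.yr | sales.owner | sales.code
70 | bob | Y1

== RESULT ==
sales.yr | sales.owner | sales.code
70 | bob | Y1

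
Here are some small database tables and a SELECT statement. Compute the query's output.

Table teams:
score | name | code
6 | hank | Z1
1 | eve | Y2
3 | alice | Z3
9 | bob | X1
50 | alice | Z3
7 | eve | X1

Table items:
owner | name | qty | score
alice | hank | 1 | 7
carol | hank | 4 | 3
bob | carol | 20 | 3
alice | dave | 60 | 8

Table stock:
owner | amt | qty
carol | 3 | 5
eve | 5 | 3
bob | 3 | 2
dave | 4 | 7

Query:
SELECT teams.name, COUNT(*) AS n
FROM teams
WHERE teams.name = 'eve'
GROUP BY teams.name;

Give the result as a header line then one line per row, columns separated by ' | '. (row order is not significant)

== RESULT ==
teams.name | n
eve | 2

Derivation:
After WHERE (2 rows):
teams.score | teams.name | teams.code
1 | eve | Y2
7 | eve | X1
After GROUP BY (1 rows):
teams.name | n
eve | 2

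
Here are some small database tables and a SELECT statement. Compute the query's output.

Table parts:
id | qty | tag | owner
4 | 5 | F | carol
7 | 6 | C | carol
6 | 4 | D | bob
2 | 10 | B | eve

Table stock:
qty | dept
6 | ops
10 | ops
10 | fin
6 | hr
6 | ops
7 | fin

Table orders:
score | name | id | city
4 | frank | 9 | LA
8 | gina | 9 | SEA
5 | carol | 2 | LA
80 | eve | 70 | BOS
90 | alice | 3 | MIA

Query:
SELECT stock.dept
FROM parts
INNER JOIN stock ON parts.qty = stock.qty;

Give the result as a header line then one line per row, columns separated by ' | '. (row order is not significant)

== RESULT ==
stock.dept
ops
hr
ops
ops
fin

Derivation:
After JOIN stock (5 rows):
parts.id | parts.qty | parts.tag | parts.owner | stock.qty | stock.dept
7 | 6 | C | carol | 6 | ops
7 | 6 | C | carol | 6 | hr
7 | 6 | C | carol | 6 | ops
2 | 10 | B | eve | 10 | ops
2 | 10 | B | eve | 10 | fin
After SELECT (5 rows):
stock.dept
ops
hr
ops
ops
fin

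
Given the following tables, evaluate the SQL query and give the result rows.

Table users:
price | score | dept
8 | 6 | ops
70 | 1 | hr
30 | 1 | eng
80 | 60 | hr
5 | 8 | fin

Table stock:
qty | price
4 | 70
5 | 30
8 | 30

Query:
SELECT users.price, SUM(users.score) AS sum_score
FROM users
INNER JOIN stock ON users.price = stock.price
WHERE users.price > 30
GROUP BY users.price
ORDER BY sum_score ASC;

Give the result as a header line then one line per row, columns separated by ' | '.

After JOIN stock (3 rows):
users.price | users.score | users.dept | stock.qty | stock.price
70 | 1 | hr | 4 | 70
30 | 1 | eng | 5 | 30
30 | 1 | eng | 8 | 30
After WHERE (1 rows):
users.price | users.score | users.dept | stock.qty | stock.price
70 | 1 | hr | 4 | 70
After GROUP BY (1 rows):
users.price | sum_score
70 | 1
After ORDER BY (1 rows):
users.price | sum_score
70 | 1

== RESULT ==
users.price | sum_score
70 | 1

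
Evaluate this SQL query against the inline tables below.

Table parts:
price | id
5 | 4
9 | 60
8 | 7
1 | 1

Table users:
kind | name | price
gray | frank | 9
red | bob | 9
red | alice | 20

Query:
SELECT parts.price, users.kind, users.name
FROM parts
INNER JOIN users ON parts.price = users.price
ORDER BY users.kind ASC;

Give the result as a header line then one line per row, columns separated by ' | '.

== RESULT ==
parts.price | users.kind | users.name
9 | gray | frank
9 | red | bob

Derivation:
After JOIN users (2 rows):
parts.price | parts.id | users.kind | users.name | users.price
9 | 60 | gray | frank | 9
9 | 60 | red | bob | 9
After SELECT (2 rows):
parts.price | users.kind | users.name
9 | gray | frank
9 | red | bob
After ORDER BY (2 rows):
parts.price | users.kind | users.name
9 | gray | frank
9 | red | bob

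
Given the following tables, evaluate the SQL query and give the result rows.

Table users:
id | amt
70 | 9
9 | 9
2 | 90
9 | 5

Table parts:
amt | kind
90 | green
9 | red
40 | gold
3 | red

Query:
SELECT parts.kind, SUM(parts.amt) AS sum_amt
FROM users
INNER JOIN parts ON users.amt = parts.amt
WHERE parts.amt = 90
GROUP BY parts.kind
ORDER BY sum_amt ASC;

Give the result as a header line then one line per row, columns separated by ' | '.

After JOIN parts (3 rows):
users.id | users.amt | parts.amt | parts.kind
70 | 9 | 9 | red
9 | 9 | 9 | red
2 | 90 | 90 | green
After WHERE (1 rows):
users.id | users.amt | parts.amt | parts.kind
2 | 90 | 90 | green
After GROUP BY (1 rows):
parts.kind | sum_amt
green | 90
After ORDER BY (1 rows):
parts.kind | sum_amt
green | 90

== RESULT ==
parts.kind | sum_amt
green | 90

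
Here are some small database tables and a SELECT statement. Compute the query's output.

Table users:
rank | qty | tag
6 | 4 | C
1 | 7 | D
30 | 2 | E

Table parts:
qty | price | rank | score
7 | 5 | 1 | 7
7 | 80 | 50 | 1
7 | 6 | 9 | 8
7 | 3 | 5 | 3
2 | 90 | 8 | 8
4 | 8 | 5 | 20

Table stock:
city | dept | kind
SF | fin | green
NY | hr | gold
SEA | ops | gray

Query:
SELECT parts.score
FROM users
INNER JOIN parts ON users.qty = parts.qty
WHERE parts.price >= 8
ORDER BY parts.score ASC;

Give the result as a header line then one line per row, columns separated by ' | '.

After JOIN parts (6 rows):
users.rank | users.qty | users.tag | parts.qty | parts.price | parts.rank | parts.score
6 | 4 | C | 4 | 8 | 5 | 20
1 | 7 | D | 7 | 5 | 1 | 7
1 | 7 | D | 7 | 80 | 50 | 1
1 | 7 | D | 7 | 6 | 9 | 8
1 | 7 | D | 7 | 3 | 5 | 3
30 | 2 | E | 2 | 90 | 8 | 8
After WHERE (3 rows):
users.rank | users.qty | users.tag | parts.qty | parts.price | parts.rank | parts.score
6 | 4 | C | 4 | 8 | 5 | 20
1 | 7 | D | 7 | 80 | 50 | 1
30 | 2 | E | 2 | 90 | 8 | 8
After SELECT (3 rows):
parts.score
20
1
8
After ORDER BY (3 rows):
parts.score
1
8
20

== RESULT ==
parts.score
1
8
20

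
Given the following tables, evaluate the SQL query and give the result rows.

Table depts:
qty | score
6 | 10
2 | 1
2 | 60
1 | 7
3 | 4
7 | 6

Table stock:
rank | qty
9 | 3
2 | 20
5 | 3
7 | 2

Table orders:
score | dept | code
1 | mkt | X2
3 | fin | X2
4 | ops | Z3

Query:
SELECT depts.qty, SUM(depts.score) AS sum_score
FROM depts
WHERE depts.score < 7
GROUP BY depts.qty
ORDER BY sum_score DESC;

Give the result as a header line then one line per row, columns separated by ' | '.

== RESULT ==
depts.qty | sum_score
7 | 6
3 | 4
2 | 1

Derivation:
After WHERE (3 rows):
depts.qty | depts.score
2 | 1
3 | 4
7 | 6
After GROUP BY (3 rows):
depts.qty | sum_score
2 | 1
3 | 4
7 | 6
After ORDER BY (3 rows):
depts.qty | sum_score
7 | 6
3 | 4
2 | 1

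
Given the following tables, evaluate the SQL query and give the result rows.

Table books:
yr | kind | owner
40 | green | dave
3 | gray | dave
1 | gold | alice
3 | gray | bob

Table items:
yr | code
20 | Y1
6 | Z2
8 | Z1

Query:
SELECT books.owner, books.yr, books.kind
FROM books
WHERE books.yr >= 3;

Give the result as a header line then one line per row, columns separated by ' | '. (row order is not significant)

== RESULT ==
books.owner | books.yr | books.kind
dave | 40 | green
dave | 3 | gray
bob | 3 | gray

Derivation:
After WHERE (3 rows):
books.yr | books.kind | books.owner
40 | green | dave
3 | gray | dave
3 | gray | bob
After SELECT (3 rows):
books.owner | books.yr | books.kind
dave | 40 | green
dave | 3 | gray
bob | 3 | gray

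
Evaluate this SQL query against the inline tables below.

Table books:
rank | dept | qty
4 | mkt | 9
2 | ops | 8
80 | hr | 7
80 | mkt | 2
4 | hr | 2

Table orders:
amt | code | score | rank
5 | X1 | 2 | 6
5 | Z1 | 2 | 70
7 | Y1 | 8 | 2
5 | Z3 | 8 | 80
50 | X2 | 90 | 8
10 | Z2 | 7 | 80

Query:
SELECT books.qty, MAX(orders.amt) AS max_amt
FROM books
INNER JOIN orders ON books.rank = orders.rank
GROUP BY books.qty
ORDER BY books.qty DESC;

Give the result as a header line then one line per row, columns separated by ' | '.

== RESULT ==
books.qty | max_amt
8 | 7
7 | 10
2 | 10

Derivation:
After JOIN orders (5 rows):
books.rank | books.dept | books.qty | orders.amt | orders.code | orders.score | orders.rank
2 | ops | 8 | 7 | Y1 | 8 | 2
80 | hr | 7 | 5 | Z3 | 8 | 80
80 | hr | 7 | 10 | Z2 | 7 | 80
80 | mkt | 2 | 5 | Z3 | 8 | 80
80 | mkt | 2 | 10 | Z2 | 7 | 80
After GROUP BY (3 rows):
books.qty | max_amt
8 | 7
7 | 10
2 | 10
After ORDER BY (3 rows):
books.qty | max_amt
8 | 7
7 | 10
2 | 10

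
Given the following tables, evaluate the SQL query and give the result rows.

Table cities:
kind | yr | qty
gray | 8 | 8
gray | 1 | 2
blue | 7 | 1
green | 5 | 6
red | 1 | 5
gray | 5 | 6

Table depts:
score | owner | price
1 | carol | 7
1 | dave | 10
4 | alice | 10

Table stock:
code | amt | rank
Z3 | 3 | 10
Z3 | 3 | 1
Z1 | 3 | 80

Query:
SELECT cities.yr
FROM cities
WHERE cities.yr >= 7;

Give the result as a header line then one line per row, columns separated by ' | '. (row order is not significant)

After WHERE (2 rows):
cities.kind | cities.yr | cities.qty
gray | 8 | 8
blue | 7 | 1
After SELECT (2 rows):
cities.yr
8
7

== RESULT ==
cities.yr
8
7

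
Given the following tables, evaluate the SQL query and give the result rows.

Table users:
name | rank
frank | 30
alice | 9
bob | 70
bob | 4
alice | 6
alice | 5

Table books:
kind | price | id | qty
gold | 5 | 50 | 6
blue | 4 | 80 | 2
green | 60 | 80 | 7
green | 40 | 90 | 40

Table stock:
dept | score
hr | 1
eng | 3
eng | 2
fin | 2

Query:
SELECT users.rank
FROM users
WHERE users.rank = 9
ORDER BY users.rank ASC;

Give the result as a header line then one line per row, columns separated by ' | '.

== RESULT ==
users.rank
9

Derivation:
After WHERE (1 rows):
users.name | users.rank
alice | 9
After SELECT (1 rows):
users.rank
9
After ORDER BY (1 rows):
users.rank
9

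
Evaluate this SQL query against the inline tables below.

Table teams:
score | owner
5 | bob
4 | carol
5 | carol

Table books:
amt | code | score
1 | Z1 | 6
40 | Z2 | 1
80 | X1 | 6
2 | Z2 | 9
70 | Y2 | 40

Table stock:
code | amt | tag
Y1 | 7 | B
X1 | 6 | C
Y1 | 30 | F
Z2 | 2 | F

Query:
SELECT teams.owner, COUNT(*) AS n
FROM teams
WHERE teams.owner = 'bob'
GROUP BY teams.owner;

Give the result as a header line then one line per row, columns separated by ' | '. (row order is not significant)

After WHERE (1 rows):
teams.score | teams.owner
5 | bob
After GROUP BY (1 rows):
teams.owner | n
bob | 1

== RESULT ==
teams.owner | n
bob | 1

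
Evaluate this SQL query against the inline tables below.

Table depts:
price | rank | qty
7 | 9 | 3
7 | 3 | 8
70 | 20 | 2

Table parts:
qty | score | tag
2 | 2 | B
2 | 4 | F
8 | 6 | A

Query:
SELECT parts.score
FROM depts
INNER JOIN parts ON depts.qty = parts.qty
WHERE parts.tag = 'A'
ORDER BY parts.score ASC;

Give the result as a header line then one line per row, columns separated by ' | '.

After JOIN parts (3 rows):
depts.price | depts.rank | depts.qty | parts.qty | parts.score | parts.tag
7 | 3 | 8 | 8 | 6 | A
70 | 20 | 2 | 2 | 2 | B
70 | 20 | 2 | 2 | 4 | F
After WHERE (1 rows):
depts.price | depts.rank | depts.qty | parts.qty | parts.score | parts.tag
7 | 3 | 8 | 8 | 6 | A
After SELECT (1 rows):
parts.score
6
After ORDER BY (1 rows):
parts.score
6

== RESULT ==
parts.score
6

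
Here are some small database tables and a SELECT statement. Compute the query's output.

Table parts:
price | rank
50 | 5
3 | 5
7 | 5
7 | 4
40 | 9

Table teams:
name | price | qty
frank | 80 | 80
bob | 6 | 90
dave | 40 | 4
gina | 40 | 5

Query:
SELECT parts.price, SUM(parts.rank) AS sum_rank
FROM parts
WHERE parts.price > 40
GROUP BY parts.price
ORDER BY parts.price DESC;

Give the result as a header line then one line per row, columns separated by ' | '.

== RESULT ==
parts.price | sum_rank
50 | 5

Derivation:
After WHERE (1 rows):
parts.price | parts.rank
50 | 5
After GROUP BY (1 rows):
parts.price | sum_rank
50 | 5
After ORDER BY (1 rows):
parts.price | sum_rank
50 | 5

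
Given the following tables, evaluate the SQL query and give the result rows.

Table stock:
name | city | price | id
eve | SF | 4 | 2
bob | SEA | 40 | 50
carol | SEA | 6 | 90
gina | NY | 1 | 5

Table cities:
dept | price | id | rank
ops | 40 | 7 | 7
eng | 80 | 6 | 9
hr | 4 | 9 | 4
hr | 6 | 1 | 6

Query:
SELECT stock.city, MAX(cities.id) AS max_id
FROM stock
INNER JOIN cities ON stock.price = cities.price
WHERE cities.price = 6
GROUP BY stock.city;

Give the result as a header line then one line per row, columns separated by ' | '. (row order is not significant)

After JOIN cities (3 rows):
stock.name | stock.city | stock.price | stock.id | cities.dept | cities.price | cities.id | cities.rank
eve | SF | 4 | 2 | hr | 4 | 9 | 4
bob | SEA | 40 | 50 | ops | 40 | 7 | 7
carol | SEA | 6 | 90 | hr | 6 | 1 | 6
After WHERE (1 rows):
stock.name | stock.city | stock.price | stock.id | cities.dept | cities.price | cities.id | cities.rank
carol | SEA | 6 | 90 | hr | 6 | 1 | 6
After GROUP BY (1 rows):
stock.city | max_id
SEA | 1

== RESULT ==
stock.city | max_id
SEA | 1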